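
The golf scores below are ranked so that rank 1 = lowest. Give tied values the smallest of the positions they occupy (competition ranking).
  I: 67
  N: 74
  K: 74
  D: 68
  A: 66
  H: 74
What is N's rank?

4

Sorted (ascending): 66, 67, 68, 74, 74, 74
The 3 values of 74 occupy positions 4–6 → each gets rank 4.
N has value 74 → rank 4.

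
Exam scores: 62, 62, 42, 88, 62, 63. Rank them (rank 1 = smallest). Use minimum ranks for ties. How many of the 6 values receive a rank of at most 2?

Sorted (ascending): 42, 62, 62, 62, 63, 88
The 3 values of 62 occupy positions 2–4 → each gets rank 2.
Ranks ≤ 2: {1, 2, 2, 2} → 4 values.

4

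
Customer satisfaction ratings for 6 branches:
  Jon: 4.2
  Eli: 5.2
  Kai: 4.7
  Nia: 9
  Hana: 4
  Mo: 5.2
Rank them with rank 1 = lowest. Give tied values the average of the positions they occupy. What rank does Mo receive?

4.5

Sorted (ascending): 4, 4.2, 4.7, 5.2, 5.2, 9
The 2 values of 5.2 occupy positions 4–5 → average rank (4+5)/2 = 4.5.
Mo has value 5.2 → rank 4.5.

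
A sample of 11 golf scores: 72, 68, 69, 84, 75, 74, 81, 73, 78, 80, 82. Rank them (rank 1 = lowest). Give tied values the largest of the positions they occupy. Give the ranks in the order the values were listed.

3, 1, 2, 11, 6, 5, 9, 4, 7, 8, 10

Sorted (ascending): 68, 69, 72, 73, 74, 75, 78, 80, 81, 82, 84
No ties — each value takes its position as its rank.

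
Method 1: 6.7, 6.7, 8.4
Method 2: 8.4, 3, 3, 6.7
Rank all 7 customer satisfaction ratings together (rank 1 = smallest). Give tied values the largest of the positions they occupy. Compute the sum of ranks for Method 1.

Sorted (ascending): 3, 3, 6.7, 6.7, 6.7, 8.4, 8.4
The 2 values of 3 occupy positions 1–2 → each gets rank 2.
The 3 values of 6.7 occupy positions 3–5 → each gets rank 5.
The 2 values of 8.4 occupy positions 6–7 → each gets rank 7.
Method 1 values → pooled ranks: 6.7→5, 6.7→5, 8.4→7
Rank sum = 5 + 5 + 7 = 17

17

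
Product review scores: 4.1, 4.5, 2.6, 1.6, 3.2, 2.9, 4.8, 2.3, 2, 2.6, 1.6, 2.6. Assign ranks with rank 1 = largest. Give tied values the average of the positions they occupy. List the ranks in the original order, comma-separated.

3, 2, 7, 11.5, 4, 5, 1, 9, 10, 7, 11.5, 7

Sorted (descending): 4.8, 4.5, 4.1, 3.2, 2.9, 2.6, 2.6, 2.6, 2.3, 2, 1.6, 1.6
The 3 values of 2.6 occupy positions 6–8 → average rank 7.
The 2 values of 1.6 occupy positions 11–12 → average rank (11+12)/2 = 11.5.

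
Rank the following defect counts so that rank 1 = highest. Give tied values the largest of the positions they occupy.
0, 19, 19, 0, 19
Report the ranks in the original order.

5, 3, 3, 5, 3

Sorted (descending): 19, 19, 19, 0, 0
The 3 values of 19 occupy positions 1–3 → each gets rank 3.
The 2 values of 0 occupy positions 4–5 → each gets rank 5.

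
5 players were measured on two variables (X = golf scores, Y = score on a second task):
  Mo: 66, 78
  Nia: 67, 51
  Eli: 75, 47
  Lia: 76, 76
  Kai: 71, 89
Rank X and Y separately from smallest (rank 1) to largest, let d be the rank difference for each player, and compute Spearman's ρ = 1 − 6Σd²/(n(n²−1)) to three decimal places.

Ranks of variable 1: 1, 2, 4, 5, 3
Ranks of variable 2: 4, 2, 1, 3, 5
d = r₁ − r₂: -3, 0, 3, 2, -2
d²: 9, 0, 9, 4, 4; Σd² = 26
ρ = 1 − 6·26/(5·24) = 1 − 156/120 = -0.300

-0.300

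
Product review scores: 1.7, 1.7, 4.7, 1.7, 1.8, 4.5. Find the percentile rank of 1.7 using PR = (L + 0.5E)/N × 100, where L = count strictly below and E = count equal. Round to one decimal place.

N = 6.
Strictly below 1.7: 0. Equal to 1.7: 3.
PR = (0 + 0.5·3)/6 × 100 = 25.0

25.0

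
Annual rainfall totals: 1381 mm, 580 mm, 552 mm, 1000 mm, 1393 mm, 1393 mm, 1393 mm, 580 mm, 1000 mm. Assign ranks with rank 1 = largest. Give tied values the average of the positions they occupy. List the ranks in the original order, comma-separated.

Sorted (descending): 1393, 1393, 1393, 1381, 1000, 1000, 580, 580, 552
The 3 values of 1393 occupy positions 1–3 → average rank 2.
The 2 values of 1000 occupy positions 5–6 → average rank (5+6)/2 = 5.5.
The 2 values of 580 occupy positions 7–8 → average rank (7+8)/2 = 7.5.

4, 7.5, 9, 5.5, 2, 2, 2, 7.5, 5.5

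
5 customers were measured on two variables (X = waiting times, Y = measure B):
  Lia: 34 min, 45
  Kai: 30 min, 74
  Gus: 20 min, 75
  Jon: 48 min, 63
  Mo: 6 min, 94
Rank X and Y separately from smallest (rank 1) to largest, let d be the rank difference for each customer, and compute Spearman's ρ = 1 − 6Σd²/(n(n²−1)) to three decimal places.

-0.900

Ranks of variable 1: 4, 3, 2, 5, 1
Ranks of variable 2: 1, 3, 4, 2, 5
d = r₁ − r₂: 3, 0, -2, 3, -4
d²: 9, 0, 4, 9, 16; Σd² = 38
ρ = 1 − 6·38/(5·24) = 1 − 228/120 = -0.900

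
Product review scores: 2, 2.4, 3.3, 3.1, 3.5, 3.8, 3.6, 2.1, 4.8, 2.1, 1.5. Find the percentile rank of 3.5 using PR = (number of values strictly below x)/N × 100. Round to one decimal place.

N = 11.
Strictly below 3.5: 7. Equal to 3.5: 1.
PR = 7/11 × 100 = 63.6

63.6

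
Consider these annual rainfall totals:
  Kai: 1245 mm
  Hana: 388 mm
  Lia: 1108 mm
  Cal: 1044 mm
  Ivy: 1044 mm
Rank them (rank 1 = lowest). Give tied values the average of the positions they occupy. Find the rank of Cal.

2.5

Sorted (ascending): 388, 1044, 1044, 1108, 1245
The 2 values of 1044 occupy positions 2–3 → average rank (2+3)/2 = 2.5.
Cal has value 1044 mm → rank 2.5.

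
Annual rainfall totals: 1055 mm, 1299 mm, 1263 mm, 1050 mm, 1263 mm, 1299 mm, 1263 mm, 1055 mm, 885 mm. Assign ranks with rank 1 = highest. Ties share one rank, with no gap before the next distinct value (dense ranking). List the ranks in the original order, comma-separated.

3, 1, 2, 4, 2, 1, 2, 3, 5

Sorted (descending): 1299, 1299, 1263, 1263, 1263, 1055, 1055, 1050, 885
The 2 values of 1299 share dense rank 1.
The 3 values of 1263 share dense rank 2.
The 2 values of 1055 share dense rank 3.
Remaining distinct values take the next consecutive integers.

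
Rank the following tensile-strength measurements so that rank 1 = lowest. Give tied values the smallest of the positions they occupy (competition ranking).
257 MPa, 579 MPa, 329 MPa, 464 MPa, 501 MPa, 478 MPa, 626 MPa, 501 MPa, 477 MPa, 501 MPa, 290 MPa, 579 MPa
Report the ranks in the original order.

Sorted (ascending): 257, 290, 329, 464, 477, 478, 501, 501, 501, 579, 579, 626
The 3 values of 501 occupy positions 7–9 → each gets rank 7.
The 2 values of 579 occupy positions 10–11 → each gets rank 10.

1, 10, 3, 4, 7, 6, 12, 7, 5, 7, 2, 10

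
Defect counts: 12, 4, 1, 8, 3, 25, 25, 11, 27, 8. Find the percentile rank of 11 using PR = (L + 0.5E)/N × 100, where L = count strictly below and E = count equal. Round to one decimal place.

55.0

N = 10.
Strictly below 11: 5. Equal to 11: 1.
PR = (5 + 0.5·1)/10 × 100 = 55.0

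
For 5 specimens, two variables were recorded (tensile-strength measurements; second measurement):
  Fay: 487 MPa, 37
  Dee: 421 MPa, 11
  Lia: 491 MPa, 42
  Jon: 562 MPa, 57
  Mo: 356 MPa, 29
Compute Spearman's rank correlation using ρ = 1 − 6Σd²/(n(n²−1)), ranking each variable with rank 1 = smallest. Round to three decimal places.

Ranks of variable 1: 3, 2, 4, 5, 1
Ranks of variable 2: 3, 1, 4, 5, 2
d = r₁ − r₂: 0, 1, 0, 0, -1
d²: 0, 1, 0, 0, 1; Σd² = 2
ρ = 1 − 6·2/(5·24) = 1 − 12/120 = 0.900

0.900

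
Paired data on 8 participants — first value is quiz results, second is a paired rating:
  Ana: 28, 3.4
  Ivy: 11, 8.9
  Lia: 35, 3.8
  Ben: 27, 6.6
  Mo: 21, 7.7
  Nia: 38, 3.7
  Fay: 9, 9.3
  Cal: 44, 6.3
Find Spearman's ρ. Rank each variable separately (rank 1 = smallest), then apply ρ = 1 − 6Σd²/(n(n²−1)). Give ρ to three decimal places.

-0.786

Ranks of variable 1: 5, 2, 6, 4, 3, 7, 1, 8
Ranks of variable 2: 1, 7, 3, 5, 6, 2, 8, 4
d = r₁ − r₂: 4, -5, 3, -1, -3, 5, -7, 4
d²: 16, 25, 9, 1, 9, 25, 49, 16; Σd² = 150
ρ = 1 − 6·150/(8·63) = 1 − 900/504 = -0.786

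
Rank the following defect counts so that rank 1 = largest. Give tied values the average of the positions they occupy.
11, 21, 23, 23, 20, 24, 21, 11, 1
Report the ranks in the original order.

7.5, 4.5, 2.5, 2.5, 6, 1, 4.5, 7.5, 9

Sorted (descending): 24, 23, 23, 21, 21, 20, 11, 11, 1
The 2 values of 23 occupy positions 2–3 → average rank (2+3)/2 = 2.5.
The 2 values of 21 occupy positions 4–5 → average rank (4+5)/2 = 4.5.
The 2 values of 11 occupy positions 7–8 → average rank (7+8)/2 = 7.5.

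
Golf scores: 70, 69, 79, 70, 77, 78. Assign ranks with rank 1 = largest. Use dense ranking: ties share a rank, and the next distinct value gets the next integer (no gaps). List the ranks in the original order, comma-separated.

4, 5, 1, 4, 3, 2

Sorted (descending): 79, 78, 77, 70, 70, 69
The 2 values of 70 share dense rank 4.
Remaining distinct values take the next consecutive integers.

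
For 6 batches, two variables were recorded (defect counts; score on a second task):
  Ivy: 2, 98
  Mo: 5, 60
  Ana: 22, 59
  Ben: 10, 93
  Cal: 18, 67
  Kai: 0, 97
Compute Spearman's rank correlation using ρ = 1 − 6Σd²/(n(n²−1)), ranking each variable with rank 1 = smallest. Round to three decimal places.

-0.771

Ranks of variable 1: 2, 3, 6, 4, 5, 1
Ranks of variable 2: 6, 2, 1, 4, 3, 5
d = r₁ − r₂: -4, 1, 5, 0, 2, -4
d²: 16, 1, 25, 0, 4, 16; Σd² = 62
ρ = 1 − 6·62/(6·35) = 1 − 372/210 = -0.771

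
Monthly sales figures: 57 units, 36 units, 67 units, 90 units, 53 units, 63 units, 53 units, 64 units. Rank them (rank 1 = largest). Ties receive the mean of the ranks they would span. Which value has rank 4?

63

Sorted (descending): 90, 67, 64, 63, 57, 53, 53, 36
The 2 values of 53 occupy positions 6–7 → average rank (6+7)/2 = 6.5.
Rank 4 → value 63.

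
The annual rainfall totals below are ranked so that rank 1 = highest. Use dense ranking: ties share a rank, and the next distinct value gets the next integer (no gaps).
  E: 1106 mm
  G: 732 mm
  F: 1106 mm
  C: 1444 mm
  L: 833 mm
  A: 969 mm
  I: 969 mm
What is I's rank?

Sorted (descending): 1444, 1106, 1106, 969, 969, 833, 732
The 2 values of 1106 share dense rank 2.
The 2 values of 969 share dense rank 3.
Remaining distinct values take the next consecutive integers.
I has value 969 mm → rank 3.

3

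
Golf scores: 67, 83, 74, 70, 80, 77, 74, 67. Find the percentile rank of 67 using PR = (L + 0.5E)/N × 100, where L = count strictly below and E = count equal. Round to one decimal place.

12.5

N = 8.
Strictly below 67: 0. Equal to 67: 2.
PR = (0 + 0.5·2)/8 × 100 = 12.5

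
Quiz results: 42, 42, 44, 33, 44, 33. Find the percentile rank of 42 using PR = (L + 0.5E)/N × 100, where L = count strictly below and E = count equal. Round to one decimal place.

50.0

N = 6.
Strictly below 42: 2. Equal to 42: 2.
PR = (2 + 0.5·2)/6 × 100 = 50.0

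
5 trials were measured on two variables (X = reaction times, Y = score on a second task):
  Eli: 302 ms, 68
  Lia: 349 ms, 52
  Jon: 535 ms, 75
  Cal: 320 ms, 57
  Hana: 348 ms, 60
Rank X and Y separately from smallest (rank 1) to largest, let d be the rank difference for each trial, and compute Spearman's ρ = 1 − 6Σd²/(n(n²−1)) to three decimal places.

Ranks of variable 1: 1, 4, 5, 2, 3
Ranks of variable 2: 4, 1, 5, 2, 3
d = r₁ − r₂: -3, 3, 0, 0, 0
d²: 9, 9, 0, 0, 0; Σd² = 18
ρ = 1 − 6·18/(5·24) = 1 − 108/120 = 0.100

0.100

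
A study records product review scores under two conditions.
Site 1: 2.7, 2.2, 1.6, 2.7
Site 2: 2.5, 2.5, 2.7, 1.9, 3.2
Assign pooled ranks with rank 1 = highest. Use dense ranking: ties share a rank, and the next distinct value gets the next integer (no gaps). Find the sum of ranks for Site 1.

14

Sorted (descending): 3.2, 2.7, 2.7, 2.7, 2.5, 2.5, 2.2, 1.9, 1.6
The 3 values of 2.7 share dense rank 2.
The 2 values of 2.5 share dense rank 3.
Remaining distinct values take the next consecutive integers.
Site 1 values → pooled ranks: 2.7→2, 2.2→4, 1.6→6, 2.7→2
Rank sum = 2 + 4 + 6 + 2 = 14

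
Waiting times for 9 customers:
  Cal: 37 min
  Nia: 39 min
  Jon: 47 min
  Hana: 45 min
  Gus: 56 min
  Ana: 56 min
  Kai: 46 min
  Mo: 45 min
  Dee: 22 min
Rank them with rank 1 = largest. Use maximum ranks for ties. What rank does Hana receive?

6

Sorted (descending): 56, 56, 47, 46, 45, 45, 39, 37, 22
The 2 values of 56 occupy positions 1–2 → each gets rank 2.
The 2 values of 45 occupy positions 5–6 → each gets rank 6.
Hana has value 45 min → rank 6.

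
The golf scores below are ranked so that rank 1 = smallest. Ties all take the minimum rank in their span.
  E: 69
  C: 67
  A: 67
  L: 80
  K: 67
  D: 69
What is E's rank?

4

Sorted (ascending): 67, 67, 67, 69, 69, 80
The 3 values of 67 occupy positions 1–3 → each gets rank 1.
The 2 values of 69 occupy positions 4–5 → each gets rank 4.
E has value 69 → rank 4.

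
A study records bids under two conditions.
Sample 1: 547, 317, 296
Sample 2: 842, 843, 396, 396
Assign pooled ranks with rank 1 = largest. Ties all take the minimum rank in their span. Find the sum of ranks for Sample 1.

Sorted (descending): 843, 842, 547, 396, 396, 317, 296
The 2 values of 396 occupy positions 4–5 → each gets rank 4.
Sample 1 values → pooled ranks: 547→3, 317→6, 296→7
Rank sum = 3 + 6 + 7 = 16

16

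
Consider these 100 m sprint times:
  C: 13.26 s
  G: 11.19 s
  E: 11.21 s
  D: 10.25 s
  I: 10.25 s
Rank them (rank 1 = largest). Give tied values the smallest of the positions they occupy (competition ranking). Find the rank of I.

4

Sorted (descending): 13.26, 11.21, 11.19, 10.25, 10.25
The 2 values of 10.25 occupy positions 4–5 → each gets rank 4.
I has value 10.25 s → rank 4.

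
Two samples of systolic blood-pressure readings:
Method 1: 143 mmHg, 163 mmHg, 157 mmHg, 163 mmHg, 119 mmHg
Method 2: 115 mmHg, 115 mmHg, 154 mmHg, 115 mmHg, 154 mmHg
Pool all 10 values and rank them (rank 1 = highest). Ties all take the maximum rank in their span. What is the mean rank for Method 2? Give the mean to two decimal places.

Sorted (descending): 163, 163, 157, 154, 154, 143, 119, 115, 115, 115
The 2 values of 163 occupy positions 1–2 → each gets rank 2.
The 2 values of 154 occupy positions 4–5 → each gets rank 5.
The 3 values of 115 occupy positions 8–10 → each gets rank 10.
Method 2 values → pooled ranks: 115→10, 115→10, 154→5, 115→10, 154→5
Mean rank = (10 + 10 + 5 + 10 + 5) / 5 = 8.00

8.00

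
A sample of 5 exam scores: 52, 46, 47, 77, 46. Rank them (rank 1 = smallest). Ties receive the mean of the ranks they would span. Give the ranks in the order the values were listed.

4, 1.5, 3, 5, 1.5

Sorted (ascending): 46, 46, 47, 52, 77
The 2 values of 46 occupy positions 1–2 → average rank (1+2)/2 = 1.5.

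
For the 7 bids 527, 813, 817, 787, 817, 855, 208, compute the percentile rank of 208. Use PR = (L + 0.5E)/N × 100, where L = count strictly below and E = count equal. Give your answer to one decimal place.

7.1

N = 7.
Strictly below 208: 0. Equal to 208: 1.
PR = (0 + 0.5·1)/7 × 100 = 7.1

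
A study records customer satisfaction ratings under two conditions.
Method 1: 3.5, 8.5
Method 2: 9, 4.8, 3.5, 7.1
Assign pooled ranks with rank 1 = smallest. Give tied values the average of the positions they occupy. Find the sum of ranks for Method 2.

Sorted (ascending): 3.5, 3.5, 4.8, 7.1, 8.5, 9
The 2 values of 3.5 occupy positions 1–2 → average rank (1+2)/2 = 1.5.
Method 2 values → pooled ranks: 9→6, 4.8→3, 3.5→1.5, 7.1→4
Rank sum = 6 + 3 + 1.5 + 4 = 14.5

14.5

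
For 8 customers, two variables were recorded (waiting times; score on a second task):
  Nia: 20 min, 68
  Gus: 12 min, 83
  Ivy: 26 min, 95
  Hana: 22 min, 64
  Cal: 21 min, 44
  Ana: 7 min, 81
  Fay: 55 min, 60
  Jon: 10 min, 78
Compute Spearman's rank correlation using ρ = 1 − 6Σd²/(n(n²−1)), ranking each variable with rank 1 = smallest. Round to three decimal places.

Ranks of variable 1: 4, 3, 7, 6, 5, 1, 8, 2
Ranks of variable 2: 4, 7, 8, 3, 1, 6, 2, 5
d = r₁ − r₂: 0, -4, -1, 3, 4, -5, 6, -3
d²: 0, 16, 1, 9, 16, 25, 36, 9; Σd² = 112
ρ = 1 − 6·112/(8·63) = 1 − 672/504 = -0.333

-0.333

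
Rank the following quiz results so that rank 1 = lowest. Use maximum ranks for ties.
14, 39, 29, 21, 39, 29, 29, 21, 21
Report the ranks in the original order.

Sorted (ascending): 14, 21, 21, 21, 29, 29, 29, 39, 39
The 3 values of 21 occupy positions 2–4 → each gets rank 4.
The 3 values of 29 occupy positions 5–7 → each gets rank 7.
The 2 values of 39 occupy positions 8–9 → each gets rank 9.

1, 9, 7, 4, 9, 7, 7, 4, 4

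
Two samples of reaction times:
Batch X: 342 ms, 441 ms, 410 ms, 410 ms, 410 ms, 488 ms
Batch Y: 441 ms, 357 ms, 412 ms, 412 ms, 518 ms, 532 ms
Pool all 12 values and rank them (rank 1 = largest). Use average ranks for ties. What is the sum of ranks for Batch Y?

31.5

Sorted (descending): 532, 518, 488, 441, 441, 412, 412, 410, 410, 410, 357, 342
The 2 values of 441 occupy positions 4–5 → average rank (4+5)/2 = 4.5.
The 2 values of 412 occupy positions 6–7 → average rank (6+7)/2 = 6.5.
The 3 values of 410 occupy positions 8–10 → average rank 9.
Batch Y values → pooled ranks: 441→4.5, 357→11, 412→6.5, 412→6.5, 518→2, 532→1
Rank sum = 4.5 + 11 + 6.5 + 6.5 + 2 + 1 = 31.5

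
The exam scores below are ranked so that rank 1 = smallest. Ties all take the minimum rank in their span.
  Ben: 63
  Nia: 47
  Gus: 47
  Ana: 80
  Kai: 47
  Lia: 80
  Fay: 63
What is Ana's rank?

Sorted (ascending): 47, 47, 47, 63, 63, 80, 80
The 3 values of 47 occupy positions 1–3 → each gets rank 1.
The 2 values of 63 occupy positions 4–5 → each gets rank 4.
The 2 values of 80 occupy positions 6–7 → each gets rank 6.
Ana has value 80 → rank 6.

6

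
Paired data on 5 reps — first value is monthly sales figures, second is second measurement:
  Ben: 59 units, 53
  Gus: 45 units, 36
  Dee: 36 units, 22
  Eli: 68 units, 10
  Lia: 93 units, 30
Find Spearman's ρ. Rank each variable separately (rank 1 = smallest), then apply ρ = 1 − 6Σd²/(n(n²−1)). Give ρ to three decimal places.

Ranks of variable 1: 3, 2, 1, 4, 5
Ranks of variable 2: 5, 4, 2, 1, 3
d = r₁ − r₂: -2, -2, -1, 3, 2
d²: 4, 4, 1, 9, 4; Σd² = 22
ρ = 1 − 6·22/(5·24) = 1 − 132/120 = -0.100

-0.100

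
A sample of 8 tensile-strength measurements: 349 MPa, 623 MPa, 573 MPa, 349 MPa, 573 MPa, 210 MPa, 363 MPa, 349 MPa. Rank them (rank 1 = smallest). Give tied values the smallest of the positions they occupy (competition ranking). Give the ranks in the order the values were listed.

Sorted (ascending): 210, 349, 349, 349, 363, 573, 573, 623
The 3 values of 349 occupy positions 2–4 → each gets rank 2.
The 2 values of 573 occupy positions 6–7 → each gets rank 6.

2, 8, 6, 2, 6, 1, 5, 2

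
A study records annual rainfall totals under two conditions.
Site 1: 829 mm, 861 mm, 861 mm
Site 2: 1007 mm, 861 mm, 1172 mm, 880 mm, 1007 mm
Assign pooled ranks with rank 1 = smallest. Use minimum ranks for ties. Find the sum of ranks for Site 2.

Sorted (ascending): 829, 861, 861, 861, 880, 1007, 1007, 1172
The 3 values of 861 occupy positions 2–4 → each gets rank 2.
The 2 values of 1007 occupy positions 6–7 → each gets rank 6.
Site 2 values → pooled ranks: 1007→6, 861→2, 1172→8, 880→5, 1007→6
Rank sum = 6 + 2 + 8 + 5 + 6 = 27

27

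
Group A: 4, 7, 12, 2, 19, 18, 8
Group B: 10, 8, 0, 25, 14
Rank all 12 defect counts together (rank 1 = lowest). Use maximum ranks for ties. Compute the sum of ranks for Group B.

Sorted (ascending): 0, 2, 4, 7, 8, 8, 10, 12, 14, 18, 19, 25
The 2 values of 8 occupy positions 5–6 → each gets rank 6.
Group B values → pooled ranks: 10→7, 8→6, 0→1, 25→12, 14→9
Rank sum = 7 + 6 + 1 + 12 + 9 = 35

35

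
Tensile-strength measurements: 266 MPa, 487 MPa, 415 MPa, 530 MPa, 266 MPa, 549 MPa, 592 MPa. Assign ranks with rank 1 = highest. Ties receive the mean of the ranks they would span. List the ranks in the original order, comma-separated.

Sorted (descending): 592, 549, 530, 487, 415, 266, 266
The 2 values of 266 occupy positions 6–7 → average rank (6+7)/2 = 6.5.

6.5, 4, 5, 3, 6.5, 2, 1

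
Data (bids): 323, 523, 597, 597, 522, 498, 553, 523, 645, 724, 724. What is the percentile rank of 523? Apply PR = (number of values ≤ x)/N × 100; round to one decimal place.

N = 11.
Strictly below 523: 3. Equal to 523: 2.
PR = 5/11 × 100 = 45.5

45.5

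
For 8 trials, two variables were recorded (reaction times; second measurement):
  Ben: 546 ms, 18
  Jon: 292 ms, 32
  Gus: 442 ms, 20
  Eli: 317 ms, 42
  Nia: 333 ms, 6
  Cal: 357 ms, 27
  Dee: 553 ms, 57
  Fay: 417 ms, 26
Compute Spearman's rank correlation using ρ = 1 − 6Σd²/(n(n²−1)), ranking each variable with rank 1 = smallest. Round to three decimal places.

Ranks of variable 1: 7, 1, 6, 2, 3, 4, 8, 5
Ranks of variable 2: 2, 6, 3, 7, 1, 5, 8, 4
d = r₁ − r₂: 5, -5, 3, -5, 2, -1, 0, 1
d²: 25, 25, 9, 25, 4, 1, 0, 1; Σd² = 90
ρ = 1 − 6·90/(8·63) = 1 − 540/504 = -0.071

-0.071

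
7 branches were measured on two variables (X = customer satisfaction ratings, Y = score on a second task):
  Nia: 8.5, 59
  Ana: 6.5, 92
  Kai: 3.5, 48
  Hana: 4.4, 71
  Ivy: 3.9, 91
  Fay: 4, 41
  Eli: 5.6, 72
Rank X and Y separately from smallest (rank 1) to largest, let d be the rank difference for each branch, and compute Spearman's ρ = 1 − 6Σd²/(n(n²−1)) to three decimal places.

Ranks of variable 1: 7, 6, 1, 4, 2, 3, 5
Ranks of variable 2: 3, 7, 2, 4, 6, 1, 5
d = r₁ − r₂: 4, -1, -1, 0, -4, 2, 0
d²: 16, 1, 1, 0, 16, 4, 0; Σd² = 38
ρ = 1 − 6·38/(7·48) = 1 − 228/336 = 0.321

0.321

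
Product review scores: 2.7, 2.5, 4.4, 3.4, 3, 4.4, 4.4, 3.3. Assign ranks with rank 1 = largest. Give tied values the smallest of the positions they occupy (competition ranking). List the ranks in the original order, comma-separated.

Sorted (descending): 4.4, 4.4, 4.4, 3.4, 3.3, 3, 2.7, 2.5
The 3 values of 4.4 occupy positions 1–3 → each gets rank 1.

7, 8, 1, 4, 6, 1, 1, 5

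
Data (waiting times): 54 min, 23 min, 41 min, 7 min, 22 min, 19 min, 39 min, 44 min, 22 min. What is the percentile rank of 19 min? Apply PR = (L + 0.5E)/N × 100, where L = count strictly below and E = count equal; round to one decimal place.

16.7

N = 9.
Strictly below 19: 1. Equal to 19: 1.
PR = (1 + 0.5·1)/9 × 100 = 16.7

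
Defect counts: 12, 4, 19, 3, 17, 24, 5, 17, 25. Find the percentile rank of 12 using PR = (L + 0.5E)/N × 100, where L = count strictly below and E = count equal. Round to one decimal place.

N = 9.
Strictly below 12: 3. Equal to 12: 1.
PR = (3 + 0.5·1)/9 × 100 = 38.9

38.9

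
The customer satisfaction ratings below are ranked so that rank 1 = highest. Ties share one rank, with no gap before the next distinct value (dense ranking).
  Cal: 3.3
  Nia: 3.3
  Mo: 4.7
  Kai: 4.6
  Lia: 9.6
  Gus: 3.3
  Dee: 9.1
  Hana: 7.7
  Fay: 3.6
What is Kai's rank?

5

Sorted (descending): 9.6, 9.1, 7.7, 4.7, 4.6, 3.6, 3.3, 3.3, 3.3
The 3 values of 3.3 share dense rank 7.
Remaining distinct values take the next consecutive integers.
Kai has value 4.6 → rank 5.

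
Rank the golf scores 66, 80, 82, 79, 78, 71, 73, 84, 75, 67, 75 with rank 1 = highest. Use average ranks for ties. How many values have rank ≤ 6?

5

Sorted (descending): 84, 82, 80, 79, 78, 75, 75, 73, 71, 67, 66
The 2 values of 75 occupy positions 6–7 → average rank (6+7)/2 = 6.5.
Ranks ≤ 6: {1, 2, 3, 4, 5} → 5 values.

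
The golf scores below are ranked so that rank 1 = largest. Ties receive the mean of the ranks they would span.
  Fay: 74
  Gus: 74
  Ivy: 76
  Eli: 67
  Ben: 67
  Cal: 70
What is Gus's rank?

Sorted (descending): 76, 74, 74, 70, 67, 67
The 2 values of 74 occupy positions 2–3 → average rank (2+3)/2 = 2.5.
The 2 values of 67 occupy positions 5–6 → average rank (5+6)/2 = 5.5.
Gus has value 74 → rank 2.5.

2.5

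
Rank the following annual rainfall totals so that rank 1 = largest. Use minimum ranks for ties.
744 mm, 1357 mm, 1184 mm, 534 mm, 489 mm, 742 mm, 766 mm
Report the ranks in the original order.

4, 1, 2, 6, 7, 5, 3

Sorted (descending): 1357, 1184, 766, 744, 742, 534, 489
No ties — each value takes its position as its rank.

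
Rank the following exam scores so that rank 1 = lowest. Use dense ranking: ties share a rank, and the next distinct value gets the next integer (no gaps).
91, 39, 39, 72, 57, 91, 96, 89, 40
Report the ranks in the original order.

6, 1, 1, 4, 3, 6, 7, 5, 2

Sorted (ascending): 39, 39, 40, 57, 72, 89, 91, 91, 96
The 2 values of 39 share dense rank 1.
The 2 values of 91 share dense rank 6.
Remaining distinct values take the next consecutive integers.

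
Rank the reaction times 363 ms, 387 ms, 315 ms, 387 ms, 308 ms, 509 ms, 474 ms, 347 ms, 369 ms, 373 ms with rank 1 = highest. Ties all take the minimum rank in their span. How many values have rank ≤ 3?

Sorted (descending): 509, 474, 387, 387, 373, 369, 363, 347, 315, 308
The 2 values of 387 occupy positions 3–4 → each gets rank 3.
Ranks ≤ 3: {1, 2, 3, 3} → 4 values.

4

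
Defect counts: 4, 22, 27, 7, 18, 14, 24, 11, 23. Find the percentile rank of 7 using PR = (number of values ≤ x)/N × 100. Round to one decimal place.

22.2

N = 9.
Strictly below 7: 1. Equal to 7: 1.
PR = 2/9 × 100 = 22.2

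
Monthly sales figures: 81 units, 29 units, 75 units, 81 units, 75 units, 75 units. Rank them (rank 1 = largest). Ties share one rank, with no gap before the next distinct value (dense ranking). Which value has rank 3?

29

Sorted (descending): 81, 81, 75, 75, 75, 29
The 2 values of 81 share dense rank 1.
The 3 values of 75 share dense rank 2.
Remaining distinct values take the next consecutive integers.
Rank 3 → value 29.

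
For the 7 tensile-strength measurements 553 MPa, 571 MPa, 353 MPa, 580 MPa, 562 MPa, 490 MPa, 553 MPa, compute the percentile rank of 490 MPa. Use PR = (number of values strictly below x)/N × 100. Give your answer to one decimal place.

N = 7.
Strictly below 490: 1. Equal to 490: 1.
PR = 1/7 × 100 = 14.3

14.3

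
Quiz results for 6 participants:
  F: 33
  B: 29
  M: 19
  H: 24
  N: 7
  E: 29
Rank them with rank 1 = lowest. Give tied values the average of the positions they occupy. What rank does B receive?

4.5

Sorted (ascending): 7, 19, 24, 29, 29, 33
The 2 values of 29 occupy positions 4–5 → average rank (4+5)/2 = 4.5.
B has value 29 → rank 4.5.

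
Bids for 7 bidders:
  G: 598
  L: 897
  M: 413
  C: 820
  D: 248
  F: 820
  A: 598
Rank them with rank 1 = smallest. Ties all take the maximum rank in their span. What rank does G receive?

Sorted (ascending): 248, 413, 598, 598, 820, 820, 897
The 2 values of 598 occupy positions 3–4 → each gets rank 4.
The 2 values of 820 occupy positions 5–6 → each gets rank 6.
G has value 598 → rank 4.

4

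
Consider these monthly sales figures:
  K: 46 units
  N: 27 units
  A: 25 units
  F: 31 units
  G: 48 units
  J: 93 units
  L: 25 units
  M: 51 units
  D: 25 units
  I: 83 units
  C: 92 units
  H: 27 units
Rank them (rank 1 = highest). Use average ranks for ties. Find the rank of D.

11

Sorted (descending): 93, 92, 83, 51, 48, 46, 31, 27, 27, 25, 25, 25
The 2 values of 27 occupy positions 8–9 → average rank (8+9)/2 = 8.5.
The 3 values of 25 occupy positions 10–12 → average rank 11.
D has value 25 units → rank 11.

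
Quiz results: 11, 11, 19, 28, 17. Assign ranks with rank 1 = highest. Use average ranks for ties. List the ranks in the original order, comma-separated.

4.5, 4.5, 2, 1, 3

Sorted (descending): 28, 19, 17, 11, 11
The 2 values of 11 occupy positions 4–5 → average rank (4+5)/2 = 4.5.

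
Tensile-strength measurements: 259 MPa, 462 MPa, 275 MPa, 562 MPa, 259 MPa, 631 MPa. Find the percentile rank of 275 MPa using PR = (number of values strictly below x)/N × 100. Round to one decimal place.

33.3

N = 6.
Strictly below 275: 2. Equal to 275: 1.
PR = 2/6 × 100 = 33.3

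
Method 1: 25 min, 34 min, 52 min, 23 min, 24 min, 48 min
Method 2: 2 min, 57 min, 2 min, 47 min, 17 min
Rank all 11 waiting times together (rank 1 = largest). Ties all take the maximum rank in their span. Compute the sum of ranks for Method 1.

Sorted (descending): 57, 52, 48, 47, 34, 25, 24, 23, 17, 2, 2
The 2 values of 2 occupy positions 10–11 → each gets rank 11.
Method 1 values → pooled ranks: 25→6, 34→5, 52→2, 23→8, 24→7, 48→3
Rank sum = 6 + 5 + 2 + 8 + 7 + 3 = 31

31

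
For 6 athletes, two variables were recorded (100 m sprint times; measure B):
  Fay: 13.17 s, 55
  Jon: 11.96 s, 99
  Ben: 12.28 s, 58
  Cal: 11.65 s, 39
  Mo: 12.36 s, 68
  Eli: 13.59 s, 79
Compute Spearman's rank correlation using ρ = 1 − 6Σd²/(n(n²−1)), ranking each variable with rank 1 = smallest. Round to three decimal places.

Ranks of variable 1: 5, 2, 3, 1, 4, 6
Ranks of variable 2: 2, 6, 3, 1, 4, 5
d = r₁ − r₂: 3, -4, 0, 0, 0, 1
d²: 9, 16, 0, 0, 0, 1; Σd² = 26
ρ = 1 − 6·26/(6·35) = 1 − 156/210 = 0.257

0.257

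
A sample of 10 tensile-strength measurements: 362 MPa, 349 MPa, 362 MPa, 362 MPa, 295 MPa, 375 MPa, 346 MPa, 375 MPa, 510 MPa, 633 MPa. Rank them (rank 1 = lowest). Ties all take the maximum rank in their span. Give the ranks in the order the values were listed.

Sorted (ascending): 295, 346, 349, 362, 362, 362, 375, 375, 510, 633
The 3 values of 362 occupy positions 4–6 → each gets rank 6.
The 2 values of 375 occupy positions 7–8 → each gets rank 8.

6, 3, 6, 6, 1, 8, 2, 8, 9, 10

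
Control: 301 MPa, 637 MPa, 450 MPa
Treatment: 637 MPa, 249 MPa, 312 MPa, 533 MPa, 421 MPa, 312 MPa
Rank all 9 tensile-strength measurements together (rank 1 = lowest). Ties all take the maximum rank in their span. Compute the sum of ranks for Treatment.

Sorted (ascending): 249, 301, 312, 312, 421, 450, 533, 637, 637
The 2 values of 312 occupy positions 3–4 → each gets rank 4.
The 2 values of 637 occupy positions 8–9 → each gets rank 9.
Treatment values → pooled ranks: 637→9, 249→1, 312→4, 533→7, 421→5, 312→4
Rank sum = 9 + 1 + 4 + 7 + 5 + 4 = 30

30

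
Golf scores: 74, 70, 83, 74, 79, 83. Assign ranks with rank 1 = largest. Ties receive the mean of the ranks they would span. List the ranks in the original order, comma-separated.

4.5, 6, 1.5, 4.5, 3, 1.5

Sorted (descending): 83, 83, 79, 74, 74, 70
The 2 values of 83 occupy positions 1–2 → average rank (1+2)/2 = 1.5.
The 2 values of 74 occupy positions 4–5 → average rank (4+5)/2 = 4.5.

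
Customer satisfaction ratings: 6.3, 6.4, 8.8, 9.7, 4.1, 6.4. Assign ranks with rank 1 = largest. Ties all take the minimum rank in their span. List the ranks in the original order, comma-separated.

5, 3, 2, 1, 6, 3

Sorted (descending): 9.7, 8.8, 6.4, 6.4, 6.3, 4.1
The 2 values of 6.4 occupy positions 3–4 → each gets rank 3.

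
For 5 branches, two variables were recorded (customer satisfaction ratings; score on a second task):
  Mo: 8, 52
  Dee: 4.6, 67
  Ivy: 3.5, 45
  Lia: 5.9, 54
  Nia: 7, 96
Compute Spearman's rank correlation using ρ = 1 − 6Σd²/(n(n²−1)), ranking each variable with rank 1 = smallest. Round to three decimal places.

0.300

Ranks of variable 1: 5, 2, 1, 3, 4
Ranks of variable 2: 2, 4, 1, 3, 5
d = r₁ − r₂: 3, -2, 0, 0, -1
d²: 9, 4, 0, 0, 1; Σd² = 14
ρ = 1 − 6·14/(5·24) = 1 − 84/120 = 0.300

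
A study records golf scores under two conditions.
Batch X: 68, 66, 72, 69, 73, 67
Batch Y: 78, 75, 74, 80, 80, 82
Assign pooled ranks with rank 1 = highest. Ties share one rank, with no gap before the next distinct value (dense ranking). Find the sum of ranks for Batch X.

51

Sorted (descending): 82, 80, 80, 78, 75, 74, 73, 72, 69, 68, 67, 66
The 2 values of 80 share dense rank 2.
Remaining distinct values take the next consecutive integers.
Batch X values → pooled ranks: 68→9, 66→11, 72→7, 69→8, 73→6, 67→10
Rank sum = 9 + 11 + 7 + 8 + 6 + 10 = 51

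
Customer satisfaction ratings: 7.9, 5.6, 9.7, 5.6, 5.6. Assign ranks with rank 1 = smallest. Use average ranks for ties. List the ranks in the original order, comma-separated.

Sorted (ascending): 5.6, 5.6, 5.6, 7.9, 9.7
The 3 values of 5.6 occupy positions 1–3 → average rank 2.

4, 2, 5, 2, 2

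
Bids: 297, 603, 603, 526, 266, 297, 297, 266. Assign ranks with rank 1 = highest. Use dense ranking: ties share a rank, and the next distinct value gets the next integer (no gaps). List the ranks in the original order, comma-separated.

Sorted (descending): 603, 603, 526, 297, 297, 297, 266, 266
The 2 values of 603 share dense rank 1.
The 3 values of 297 share dense rank 3.
The 2 values of 266 share dense rank 4.
Remaining distinct values take the next consecutive integers.

3, 1, 1, 2, 4, 3, 3, 4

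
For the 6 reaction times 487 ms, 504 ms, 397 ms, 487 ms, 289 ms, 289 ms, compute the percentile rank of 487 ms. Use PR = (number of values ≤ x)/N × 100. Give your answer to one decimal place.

83.3

N = 6.
Strictly below 487: 3. Equal to 487: 2.
PR = 5/6 × 100 = 83.3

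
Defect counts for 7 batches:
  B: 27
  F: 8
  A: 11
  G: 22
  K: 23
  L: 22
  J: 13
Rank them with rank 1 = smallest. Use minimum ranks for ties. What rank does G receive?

Sorted (ascending): 8, 11, 13, 22, 22, 23, 27
The 2 values of 22 occupy positions 4–5 → each gets rank 4.
G has value 22 → rank 4.

4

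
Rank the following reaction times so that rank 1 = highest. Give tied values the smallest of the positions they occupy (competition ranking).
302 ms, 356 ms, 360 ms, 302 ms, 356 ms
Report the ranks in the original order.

4, 2, 1, 4, 2

Sorted (descending): 360, 356, 356, 302, 302
The 2 values of 356 occupy positions 2–3 → each gets rank 2.
The 2 values of 302 occupy positions 4–5 → each gets rank 4.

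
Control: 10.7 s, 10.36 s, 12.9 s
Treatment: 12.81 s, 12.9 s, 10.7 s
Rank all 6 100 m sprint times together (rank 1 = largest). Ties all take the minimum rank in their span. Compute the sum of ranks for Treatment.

Sorted (descending): 12.9, 12.9, 12.81, 10.7, 10.7, 10.36
The 2 values of 12.9 occupy positions 1–2 → each gets rank 1.
The 2 values of 10.7 occupy positions 4–5 → each gets rank 4.
Treatment values → pooled ranks: 12.81→3, 12.9→1, 10.7→4
Rank sum = 3 + 1 + 4 = 8

8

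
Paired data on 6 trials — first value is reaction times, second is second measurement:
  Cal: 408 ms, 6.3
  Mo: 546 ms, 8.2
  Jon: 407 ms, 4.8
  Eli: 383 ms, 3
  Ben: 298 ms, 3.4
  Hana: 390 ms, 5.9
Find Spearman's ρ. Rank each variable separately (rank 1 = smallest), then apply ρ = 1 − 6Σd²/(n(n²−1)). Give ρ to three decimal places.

Ranks of variable 1: 5, 6, 4, 2, 1, 3
Ranks of variable 2: 5, 6, 3, 1, 2, 4
d = r₁ − r₂: 0, 0, 1, 1, -1, -1
d²: 0, 0, 1, 1, 1, 1; Σd² = 4
ρ = 1 − 6·4/(6·35) = 1 − 24/210 = 0.886

0.886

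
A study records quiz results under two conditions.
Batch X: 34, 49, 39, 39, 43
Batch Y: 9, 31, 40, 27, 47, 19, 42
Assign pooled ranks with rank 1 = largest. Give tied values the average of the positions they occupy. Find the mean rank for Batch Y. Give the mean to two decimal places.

Sorted (descending): 49, 47, 43, 42, 40, 39, 39, 34, 31, 27, 19, 9
The 2 values of 39 occupy positions 6–7 → average rank (6+7)/2 = 6.5.
Batch Y values → pooled ranks: 9→12, 31→9, 40→5, 27→10, 47→2, 19→11, 42→4
Mean rank = (12 + 9 + 5 + 10 + 2 + 11 + 4) / 7 = 7.57

7.57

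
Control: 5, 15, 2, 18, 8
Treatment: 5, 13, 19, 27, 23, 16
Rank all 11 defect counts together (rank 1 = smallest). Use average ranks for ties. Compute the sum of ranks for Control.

21.5

Sorted (ascending): 2, 5, 5, 8, 13, 15, 16, 18, 19, 23, 27
The 2 values of 5 occupy positions 2–3 → average rank (2+3)/2 = 2.5.
Control values → pooled ranks: 5→2.5, 15→6, 2→1, 18→8, 8→4
Rank sum = 2.5 + 6 + 1 + 8 + 4 = 21.5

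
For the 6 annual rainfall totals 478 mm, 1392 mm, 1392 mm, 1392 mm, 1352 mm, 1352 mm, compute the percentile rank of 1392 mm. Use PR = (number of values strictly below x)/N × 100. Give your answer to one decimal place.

N = 6.
Strictly below 1392: 3. Equal to 1392: 3.
PR = 3/6 × 100 = 50.0

50.0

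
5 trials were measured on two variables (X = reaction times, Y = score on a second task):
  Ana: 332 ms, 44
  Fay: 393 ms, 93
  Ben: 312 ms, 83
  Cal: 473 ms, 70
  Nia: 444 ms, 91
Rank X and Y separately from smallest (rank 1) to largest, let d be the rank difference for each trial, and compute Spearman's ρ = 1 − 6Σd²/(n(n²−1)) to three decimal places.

Ranks of variable 1: 2, 3, 1, 5, 4
Ranks of variable 2: 1, 5, 3, 2, 4
d = r₁ − r₂: 1, -2, -2, 3, 0
d²: 1, 4, 4, 9, 0; Σd² = 18
ρ = 1 − 6·18/(5·24) = 1 − 108/120 = 0.100

0.100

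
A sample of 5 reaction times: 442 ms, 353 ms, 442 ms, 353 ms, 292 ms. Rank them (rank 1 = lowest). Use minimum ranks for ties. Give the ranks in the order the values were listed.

Sorted (ascending): 292, 353, 353, 442, 442
The 2 values of 353 occupy positions 2–3 → each gets rank 2.
The 2 values of 442 occupy positions 4–5 → each gets rank 4.

4, 2, 4, 2, 1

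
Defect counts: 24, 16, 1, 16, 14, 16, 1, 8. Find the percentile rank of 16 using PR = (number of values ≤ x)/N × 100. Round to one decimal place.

87.5

N = 8.
Strictly below 16: 4. Equal to 16: 3.
PR = 7/8 × 100 = 87.5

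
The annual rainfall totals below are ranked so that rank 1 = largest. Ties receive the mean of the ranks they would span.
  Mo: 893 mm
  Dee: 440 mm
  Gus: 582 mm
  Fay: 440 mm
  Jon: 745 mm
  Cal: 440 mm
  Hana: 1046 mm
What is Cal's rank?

Sorted (descending): 1046, 893, 745, 582, 440, 440, 440
The 3 values of 440 occupy positions 5–7 → average rank 6.
Cal has value 440 mm → rank 6.

6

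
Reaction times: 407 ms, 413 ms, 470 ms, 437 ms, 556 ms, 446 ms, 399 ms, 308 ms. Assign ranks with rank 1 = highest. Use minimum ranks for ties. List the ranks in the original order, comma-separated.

Sorted (descending): 556, 470, 446, 437, 413, 407, 399, 308
No ties — each value takes its position as its rank.

6, 5, 2, 4, 1, 3, 7, 8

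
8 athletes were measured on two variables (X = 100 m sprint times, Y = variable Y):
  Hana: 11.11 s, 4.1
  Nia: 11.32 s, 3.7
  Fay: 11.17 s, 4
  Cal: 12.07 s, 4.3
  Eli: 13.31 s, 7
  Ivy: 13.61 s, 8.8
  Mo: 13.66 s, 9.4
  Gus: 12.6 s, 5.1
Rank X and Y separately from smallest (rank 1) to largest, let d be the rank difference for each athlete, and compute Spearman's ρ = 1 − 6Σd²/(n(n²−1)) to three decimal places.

Ranks of variable 1: 1, 3, 2, 4, 6, 7, 8, 5
Ranks of variable 2: 3, 1, 2, 4, 6, 7, 8, 5
d = r₁ − r₂: -2, 2, 0, 0, 0, 0, 0, 0
d²: 4, 4, 0, 0, 0, 0, 0, 0; Σd² = 8
ρ = 1 − 6·8/(8·63) = 1 − 48/504 = 0.905

0.905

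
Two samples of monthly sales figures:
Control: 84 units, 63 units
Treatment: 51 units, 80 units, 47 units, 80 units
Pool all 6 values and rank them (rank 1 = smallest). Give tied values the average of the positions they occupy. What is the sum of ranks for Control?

Sorted (ascending): 47, 51, 63, 80, 80, 84
The 2 values of 80 occupy positions 4–5 → average rank (4+5)/2 = 4.5.
Control values → pooled ranks: 84→6, 63→3
Rank sum = 6 + 3 = 9

9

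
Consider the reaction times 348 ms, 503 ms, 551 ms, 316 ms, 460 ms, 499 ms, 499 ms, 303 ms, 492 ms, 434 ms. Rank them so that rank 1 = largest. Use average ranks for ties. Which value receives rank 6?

460

Sorted (descending): 551, 503, 499, 499, 492, 460, 434, 348, 316, 303
The 2 values of 499 occupy positions 3–4 → average rank (3+4)/2 = 3.5.
Rank 6 → value 460.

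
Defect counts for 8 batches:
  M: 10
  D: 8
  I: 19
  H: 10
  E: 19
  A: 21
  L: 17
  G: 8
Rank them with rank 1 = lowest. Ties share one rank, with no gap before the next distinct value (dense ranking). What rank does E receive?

4

Sorted (ascending): 8, 8, 10, 10, 17, 19, 19, 21
The 2 values of 8 share dense rank 1.
The 2 values of 10 share dense rank 2.
The 2 values of 19 share dense rank 4.
Remaining distinct values take the next consecutive integers.
E has value 19 → rank 4.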